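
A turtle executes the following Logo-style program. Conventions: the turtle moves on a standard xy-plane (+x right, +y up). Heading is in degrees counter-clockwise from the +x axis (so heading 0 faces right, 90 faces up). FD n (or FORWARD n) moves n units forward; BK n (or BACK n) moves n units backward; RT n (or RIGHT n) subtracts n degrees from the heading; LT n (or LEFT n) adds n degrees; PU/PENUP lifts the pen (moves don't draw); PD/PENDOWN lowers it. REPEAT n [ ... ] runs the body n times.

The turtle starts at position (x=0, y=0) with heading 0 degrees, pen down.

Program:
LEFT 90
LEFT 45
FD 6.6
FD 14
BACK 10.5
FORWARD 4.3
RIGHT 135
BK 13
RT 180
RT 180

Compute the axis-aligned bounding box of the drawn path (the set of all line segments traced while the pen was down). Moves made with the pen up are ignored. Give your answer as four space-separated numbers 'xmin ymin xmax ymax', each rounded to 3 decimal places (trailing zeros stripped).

Executing turtle program step by step:
Start: pos=(0,0), heading=0, pen down
LT 90: heading 0 -> 90
LT 45: heading 90 -> 135
FD 6.6: (0,0) -> (-4.667,4.667) [heading=135, draw]
FD 14: (-4.667,4.667) -> (-14.566,14.566) [heading=135, draw]
BK 10.5: (-14.566,14.566) -> (-7.142,7.142) [heading=135, draw]
FD 4.3: (-7.142,7.142) -> (-10.182,10.182) [heading=135, draw]
RT 135: heading 135 -> 0
BK 13: (-10.182,10.182) -> (-23.182,10.182) [heading=0, draw]
RT 180: heading 0 -> 180
RT 180: heading 180 -> 0
Final: pos=(-23.182,10.182), heading=0, 5 segment(s) drawn

Segment endpoints: x in {-23.182, -14.566, -10.182, -7.142, -4.667, 0}, y in {0, 4.667, 7.142, 10.182, 14.566}
xmin=-23.182, ymin=0, xmax=0, ymax=14.566

Answer: -23.182 0 0 14.566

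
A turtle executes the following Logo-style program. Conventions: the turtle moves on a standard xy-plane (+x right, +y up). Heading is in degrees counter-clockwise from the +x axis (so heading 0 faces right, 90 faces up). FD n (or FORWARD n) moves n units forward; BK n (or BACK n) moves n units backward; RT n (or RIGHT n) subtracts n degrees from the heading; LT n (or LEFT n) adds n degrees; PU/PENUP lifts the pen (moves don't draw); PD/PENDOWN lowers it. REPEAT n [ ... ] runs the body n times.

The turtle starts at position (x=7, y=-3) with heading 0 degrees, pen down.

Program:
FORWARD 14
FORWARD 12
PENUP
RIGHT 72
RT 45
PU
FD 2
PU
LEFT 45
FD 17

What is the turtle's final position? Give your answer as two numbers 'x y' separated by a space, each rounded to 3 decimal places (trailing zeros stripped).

Answer: 37.345 -20.95

Derivation:
Executing turtle program step by step:
Start: pos=(7,-3), heading=0, pen down
FD 14: (7,-3) -> (21,-3) [heading=0, draw]
FD 12: (21,-3) -> (33,-3) [heading=0, draw]
PU: pen up
RT 72: heading 0 -> 288
RT 45: heading 288 -> 243
PU: pen up
FD 2: (33,-3) -> (32.092,-4.782) [heading=243, move]
PU: pen up
LT 45: heading 243 -> 288
FD 17: (32.092,-4.782) -> (37.345,-20.95) [heading=288, move]
Final: pos=(37.345,-20.95), heading=288, 2 segment(s) drawn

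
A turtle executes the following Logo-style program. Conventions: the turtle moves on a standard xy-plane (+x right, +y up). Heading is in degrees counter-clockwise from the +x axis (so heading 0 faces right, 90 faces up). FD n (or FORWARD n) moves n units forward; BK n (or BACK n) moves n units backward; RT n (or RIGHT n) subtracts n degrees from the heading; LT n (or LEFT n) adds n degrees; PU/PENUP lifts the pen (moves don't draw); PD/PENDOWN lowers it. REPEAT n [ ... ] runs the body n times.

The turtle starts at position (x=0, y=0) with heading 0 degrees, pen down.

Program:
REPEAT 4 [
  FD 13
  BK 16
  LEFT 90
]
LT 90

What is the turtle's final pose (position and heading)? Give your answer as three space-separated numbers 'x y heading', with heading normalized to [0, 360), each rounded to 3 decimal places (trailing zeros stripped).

Executing turtle program step by step:
Start: pos=(0,0), heading=0, pen down
REPEAT 4 [
  -- iteration 1/4 --
  FD 13: (0,0) -> (13,0) [heading=0, draw]
  BK 16: (13,0) -> (-3,0) [heading=0, draw]
  LT 90: heading 0 -> 90
  -- iteration 2/4 --
  FD 13: (-3,0) -> (-3,13) [heading=90, draw]
  BK 16: (-3,13) -> (-3,-3) [heading=90, draw]
  LT 90: heading 90 -> 180
  -- iteration 3/4 --
  FD 13: (-3,-3) -> (-16,-3) [heading=180, draw]
  BK 16: (-16,-3) -> (0,-3) [heading=180, draw]
  LT 90: heading 180 -> 270
  -- iteration 4/4 --
  FD 13: (0,-3) -> (0,-16) [heading=270, draw]
  BK 16: (0,-16) -> (0,0) [heading=270, draw]
  LT 90: heading 270 -> 0
]
LT 90: heading 0 -> 90
Final: pos=(0,0), heading=90, 8 segment(s) drawn

Answer: 0 0 90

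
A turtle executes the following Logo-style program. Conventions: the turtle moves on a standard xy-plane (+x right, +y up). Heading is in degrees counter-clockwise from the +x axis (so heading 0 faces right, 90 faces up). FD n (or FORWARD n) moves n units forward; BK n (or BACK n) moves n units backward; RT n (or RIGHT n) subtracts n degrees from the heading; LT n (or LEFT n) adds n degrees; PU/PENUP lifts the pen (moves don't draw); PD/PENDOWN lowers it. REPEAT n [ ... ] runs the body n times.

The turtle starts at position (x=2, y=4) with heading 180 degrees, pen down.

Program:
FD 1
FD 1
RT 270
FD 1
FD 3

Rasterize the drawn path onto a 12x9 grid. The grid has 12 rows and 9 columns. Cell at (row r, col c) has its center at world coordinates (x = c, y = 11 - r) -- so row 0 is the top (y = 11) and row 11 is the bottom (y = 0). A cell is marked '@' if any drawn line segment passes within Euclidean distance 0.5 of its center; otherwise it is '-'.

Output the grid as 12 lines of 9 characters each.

Answer: ---------
---------
---------
---------
---------
---------
---------
@@@------
@--------
@--------
@--------
@--------

Derivation:
Segment 0: (2,4) -> (1,4)
Segment 1: (1,4) -> (0,4)
Segment 2: (0,4) -> (0,3)
Segment 3: (0,3) -> (0,0)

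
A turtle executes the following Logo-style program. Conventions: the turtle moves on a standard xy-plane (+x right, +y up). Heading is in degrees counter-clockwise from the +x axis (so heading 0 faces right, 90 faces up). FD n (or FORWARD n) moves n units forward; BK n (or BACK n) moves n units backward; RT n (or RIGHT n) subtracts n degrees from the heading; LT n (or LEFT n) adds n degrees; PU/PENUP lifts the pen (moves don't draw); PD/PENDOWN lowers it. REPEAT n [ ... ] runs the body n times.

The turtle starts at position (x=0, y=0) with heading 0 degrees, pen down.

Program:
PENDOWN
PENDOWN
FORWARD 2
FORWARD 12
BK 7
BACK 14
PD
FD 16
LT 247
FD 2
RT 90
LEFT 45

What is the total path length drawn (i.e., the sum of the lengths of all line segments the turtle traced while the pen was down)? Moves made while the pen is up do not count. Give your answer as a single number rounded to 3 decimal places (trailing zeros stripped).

Answer: 53

Derivation:
Executing turtle program step by step:
Start: pos=(0,0), heading=0, pen down
PD: pen down
PD: pen down
FD 2: (0,0) -> (2,0) [heading=0, draw]
FD 12: (2,0) -> (14,0) [heading=0, draw]
BK 7: (14,0) -> (7,0) [heading=0, draw]
BK 14: (7,0) -> (-7,0) [heading=0, draw]
PD: pen down
FD 16: (-7,0) -> (9,0) [heading=0, draw]
LT 247: heading 0 -> 247
FD 2: (9,0) -> (8.219,-1.841) [heading=247, draw]
RT 90: heading 247 -> 157
LT 45: heading 157 -> 202
Final: pos=(8.219,-1.841), heading=202, 6 segment(s) drawn

Segment lengths:
  seg 1: (0,0) -> (2,0), length = 2
  seg 2: (2,0) -> (14,0), length = 12
  seg 3: (14,0) -> (7,0), length = 7
  seg 4: (7,0) -> (-7,0), length = 14
  seg 5: (-7,0) -> (9,0), length = 16
  seg 6: (9,0) -> (8.219,-1.841), length = 2
Total = 53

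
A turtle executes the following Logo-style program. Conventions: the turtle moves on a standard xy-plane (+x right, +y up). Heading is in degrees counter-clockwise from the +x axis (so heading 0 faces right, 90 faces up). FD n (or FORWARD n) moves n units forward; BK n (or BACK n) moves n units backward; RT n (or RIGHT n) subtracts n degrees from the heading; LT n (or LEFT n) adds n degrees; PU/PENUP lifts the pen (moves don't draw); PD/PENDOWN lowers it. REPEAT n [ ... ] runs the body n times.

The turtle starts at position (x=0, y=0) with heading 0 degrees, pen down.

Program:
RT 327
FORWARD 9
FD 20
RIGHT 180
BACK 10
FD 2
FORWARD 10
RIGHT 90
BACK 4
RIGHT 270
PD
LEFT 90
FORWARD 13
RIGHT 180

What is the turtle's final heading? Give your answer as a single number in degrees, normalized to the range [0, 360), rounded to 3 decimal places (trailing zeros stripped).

Answer: 123

Derivation:
Executing turtle program step by step:
Start: pos=(0,0), heading=0, pen down
RT 327: heading 0 -> 33
FD 9: (0,0) -> (7.548,4.902) [heading=33, draw]
FD 20: (7.548,4.902) -> (24.321,15.795) [heading=33, draw]
RT 180: heading 33 -> 213
BK 10: (24.321,15.795) -> (32.708,21.241) [heading=213, draw]
FD 2: (32.708,21.241) -> (31.031,20.152) [heading=213, draw]
FD 10: (31.031,20.152) -> (22.644,14.705) [heading=213, draw]
RT 90: heading 213 -> 123
BK 4: (22.644,14.705) -> (24.823,11.351) [heading=123, draw]
RT 270: heading 123 -> 213
PD: pen down
LT 90: heading 213 -> 303
FD 13: (24.823,11.351) -> (31.903,0.448) [heading=303, draw]
RT 180: heading 303 -> 123
Final: pos=(31.903,0.448), heading=123, 7 segment(s) drawn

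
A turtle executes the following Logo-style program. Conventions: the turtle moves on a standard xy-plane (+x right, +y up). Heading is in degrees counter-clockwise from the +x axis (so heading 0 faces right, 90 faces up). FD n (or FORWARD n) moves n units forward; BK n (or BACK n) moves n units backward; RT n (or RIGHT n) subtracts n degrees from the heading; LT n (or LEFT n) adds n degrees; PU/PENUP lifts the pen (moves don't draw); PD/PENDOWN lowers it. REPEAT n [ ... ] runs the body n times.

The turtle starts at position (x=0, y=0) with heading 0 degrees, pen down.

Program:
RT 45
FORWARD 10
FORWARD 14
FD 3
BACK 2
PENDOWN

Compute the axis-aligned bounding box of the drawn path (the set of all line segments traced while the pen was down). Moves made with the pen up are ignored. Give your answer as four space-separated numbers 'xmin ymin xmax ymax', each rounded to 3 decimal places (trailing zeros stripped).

Executing turtle program step by step:
Start: pos=(0,0), heading=0, pen down
RT 45: heading 0 -> 315
FD 10: (0,0) -> (7.071,-7.071) [heading=315, draw]
FD 14: (7.071,-7.071) -> (16.971,-16.971) [heading=315, draw]
FD 3: (16.971,-16.971) -> (19.092,-19.092) [heading=315, draw]
BK 2: (19.092,-19.092) -> (17.678,-17.678) [heading=315, draw]
PD: pen down
Final: pos=(17.678,-17.678), heading=315, 4 segment(s) drawn

Segment endpoints: x in {0, 7.071, 16.971, 17.678, 19.092}, y in {-19.092, -17.678, -16.971, -7.071, 0}
xmin=0, ymin=-19.092, xmax=19.092, ymax=0

Answer: 0 -19.092 19.092 0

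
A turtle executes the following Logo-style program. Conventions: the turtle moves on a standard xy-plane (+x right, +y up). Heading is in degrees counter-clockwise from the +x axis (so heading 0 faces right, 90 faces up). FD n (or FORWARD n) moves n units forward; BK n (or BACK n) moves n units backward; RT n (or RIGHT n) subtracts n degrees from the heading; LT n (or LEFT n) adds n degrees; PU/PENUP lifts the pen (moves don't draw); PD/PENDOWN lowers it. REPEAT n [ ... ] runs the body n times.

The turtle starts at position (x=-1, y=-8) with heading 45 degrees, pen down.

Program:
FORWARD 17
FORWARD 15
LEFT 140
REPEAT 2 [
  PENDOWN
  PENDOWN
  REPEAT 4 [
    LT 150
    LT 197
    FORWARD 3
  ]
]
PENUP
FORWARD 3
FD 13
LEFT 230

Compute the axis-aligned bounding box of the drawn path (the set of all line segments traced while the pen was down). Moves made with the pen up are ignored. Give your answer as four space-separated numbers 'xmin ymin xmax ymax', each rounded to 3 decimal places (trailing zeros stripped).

Answer: -1 -8 21.627 31.414

Derivation:
Executing turtle program step by step:
Start: pos=(-1,-8), heading=45, pen down
FD 17: (-1,-8) -> (11.021,4.021) [heading=45, draw]
FD 15: (11.021,4.021) -> (21.627,14.627) [heading=45, draw]
LT 140: heading 45 -> 185
REPEAT 2 [
  -- iteration 1/2 --
  PD: pen down
  PD: pen down
  REPEAT 4 [
    -- iteration 1/4 --
    LT 150: heading 185 -> 335
    LT 197: heading 335 -> 172
    FD 3: (21.627,14.627) -> (18.657,15.045) [heading=172, draw]
    -- iteration 2/4 --
    LT 150: heading 172 -> 322
    LT 197: heading 322 -> 159
    FD 3: (18.657,15.045) -> (15.856,16.12) [heading=159, draw]
    -- iteration 3/4 --
    LT 150: heading 159 -> 309
    LT 197: heading 309 -> 146
    FD 3: (15.856,16.12) -> (13.369,17.798) [heading=146, draw]
    -- iteration 4/4 --
    LT 150: heading 146 -> 296
    LT 197: heading 296 -> 133
    FD 3: (13.369,17.798) -> (11.323,19.992) [heading=133, draw]
  ]
  -- iteration 2/2 --
  PD: pen down
  PD: pen down
  REPEAT 4 [
    -- iteration 1/4 --
    LT 150: heading 133 -> 283
    LT 197: heading 283 -> 120
    FD 3: (11.323,19.992) -> (9.823,22.59) [heading=120, draw]
    -- iteration 2/4 --
    LT 150: heading 120 -> 270
    LT 197: heading 270 -> 107
    FD 3: (9.823,22.59) -> (8.946,25.459) [heading=107, draw]
    -- iteration 3/4 --
    LT 150: heading 107 -> 257
    LT 197: heading 257 -> 94
    FD 3: (8.946,25.459) -> (8.736,28.451) [heading=94, draw]
    -- iteration 4/4 --
    LT 150: heading 94 -> 244
    LT 197: heading 244 -> 81
    FD 3: (8.736,28.451) -> (9.206,31.414) [heading=81, draw]
  ]
]
PU: pen up
FD 3: (9.206,31.414) -> (9.675,34.377) [heading=81, move]
FD 13: (9.675,34.377) -> (11.709,47.217) [heading=81, move]
LT 230: heading 81 -> 311
Final: pos=(11.709,47.217), heading=311, 10 segment(s) drawn

Segment endpoints: x in {-1, 8.736, 8.946, 9.206, 9.823, 11.021, 11.323, 13.369, 15.856, 18.657, 21.627}, y in {-8, 4.021, 14.627, 15.045, 16.12, 17.798, 19.992, 22.59, 25.459, 28.451, 31.414}
xmin=-1, ymin=-8, xmax=21.627, ymax=31.414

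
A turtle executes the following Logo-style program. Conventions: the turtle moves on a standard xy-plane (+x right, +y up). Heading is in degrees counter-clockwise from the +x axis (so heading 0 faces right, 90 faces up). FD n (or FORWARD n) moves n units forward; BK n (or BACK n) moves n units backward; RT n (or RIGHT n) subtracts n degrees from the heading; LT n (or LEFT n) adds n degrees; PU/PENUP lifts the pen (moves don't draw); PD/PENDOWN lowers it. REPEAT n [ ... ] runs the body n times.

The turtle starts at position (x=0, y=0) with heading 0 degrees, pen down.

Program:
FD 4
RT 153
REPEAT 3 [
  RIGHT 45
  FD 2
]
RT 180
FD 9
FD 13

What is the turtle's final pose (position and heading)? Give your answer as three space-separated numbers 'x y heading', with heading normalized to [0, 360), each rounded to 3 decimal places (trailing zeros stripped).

Answer: -4.99 -16.621 252

Derivation:
Executing turtle program step by step:
Start: pos=(0,0), heading=0, pen down
FD 4: (0,0) -> (4,0) [heading=0, draw]
RT 153: heading 0 -> 207
REPEAT 3 [
  -- iteration 1/3 --
  RT 45: heading 207 -> 162
  FD 2: (4,0) -> (2.098,0.618) [heading=162, draw]
  -- iteration 2/3 --
  RT 45: heading 162 -> 117
  FD 2: (2.098,0.618) -> (1.19,2.4) [heading=117, draw]
  -- iteration 3/3 --
  RT 45: heading 117 -> 72
  FD 2: (1.19,2.4) -> (1.808,4.302) [heading=72, draw]
]
RT 180: heading 72 -> 252
FD 9: (1.808,4.302) -> (-0.973,-4.257) [heading=252, draw]
FD 13: (-0.973,-4.257) -> (-4.99,-16.621) [heading=252, draw]
Final: pos=(-4.99,-16.621), heading=252, 6 segment(s) drawn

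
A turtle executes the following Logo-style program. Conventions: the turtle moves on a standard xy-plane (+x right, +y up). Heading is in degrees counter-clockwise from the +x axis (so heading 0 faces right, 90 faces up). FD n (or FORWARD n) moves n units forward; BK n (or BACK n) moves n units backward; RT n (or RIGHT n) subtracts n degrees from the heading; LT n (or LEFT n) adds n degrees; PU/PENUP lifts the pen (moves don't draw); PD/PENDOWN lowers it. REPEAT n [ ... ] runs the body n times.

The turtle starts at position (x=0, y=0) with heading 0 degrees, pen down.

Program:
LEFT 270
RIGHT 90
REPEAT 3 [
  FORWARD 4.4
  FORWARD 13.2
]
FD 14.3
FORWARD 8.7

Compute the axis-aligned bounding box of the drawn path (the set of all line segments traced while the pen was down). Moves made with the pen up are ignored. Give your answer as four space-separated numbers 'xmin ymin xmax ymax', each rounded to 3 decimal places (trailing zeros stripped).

Answer: -75.8 0 0 0

Derivation:
Executing turtle program step by step:
Start: pos=(0,0), heading=0, pen down
LT 270: heading 0 -> 270
RT 90: heading 270 -> 180
REPEAT 3 [
  -- iteration 1/3 --
  FD 4.4: (0,0) -> (-4.4,0) [heading=180, draw]
  FD 13.2: (-4.4,0) -> (-17.6,0) [heading=180, draw]
  -- iteration 2/3 --
  FD 4.4: (-17.6,0) -> (-22,0) [heading=180, draw]
  FD 13.2: (-22,0) -> (-35.2,0) [heading=180, draw]
  -- iteration 3/3 --
  FD 4.4: (-35.2,0) -> (-39.6,0) [heading=180, draw]
  FD 13.2: (-39.6,0) -> (-52.8,0) [heading=180, draw]
]
FD 14.3: (-52.8,0) -> (-67.1,0) [heading=180, draw]
FD 8.7: (-67.1,0) -> (-75.8,0) [heading=180, draw]
Final: pos=(-75.8,0), heading=180, 8 segment(s) drawn

Segment endpoints: x in {-75.8, -67.1, -52.8, -39.6, -35.2, -22, -17.6, -4.4, 0}, y in {0, 0, 0, 0, 0, 0, 0, 0, 0}
xmin=-75.8, ymin=0, xmax=0, ymax=0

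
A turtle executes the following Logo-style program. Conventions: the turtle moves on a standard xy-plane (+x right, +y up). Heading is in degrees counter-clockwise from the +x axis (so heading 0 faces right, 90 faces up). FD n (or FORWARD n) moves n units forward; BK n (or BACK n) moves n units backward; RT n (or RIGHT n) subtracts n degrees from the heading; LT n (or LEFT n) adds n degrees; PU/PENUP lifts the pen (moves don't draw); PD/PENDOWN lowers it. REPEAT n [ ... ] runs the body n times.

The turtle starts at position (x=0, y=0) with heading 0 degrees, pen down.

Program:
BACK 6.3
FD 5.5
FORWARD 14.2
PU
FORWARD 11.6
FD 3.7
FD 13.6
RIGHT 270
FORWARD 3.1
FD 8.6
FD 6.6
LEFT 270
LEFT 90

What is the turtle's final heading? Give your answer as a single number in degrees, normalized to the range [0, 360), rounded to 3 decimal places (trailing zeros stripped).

Executing turtle program step by step:
Start: pos=(0,0), heading=0, pen down
BK 6.3: (0,0) -> (-6.3,0) [heading=0, draw]
FD 5.5: (-6.3,0) -> (-0.8,0) [heading=0, draw]
FD 14.2: (-0.8,0) -> (13.4,0) [heading=0, draw]
PU: pen up
FD 11.6: (13.4,0) -> (25,0) [heading=0, move]
FD 3.7: (25,0) -> (28.7,0) [heading=0, move]
FD 13.6: (28.7,0) -> (42.3,0) [heading=0, move]
RT 270: heading 0 -> 90
FD 3.1: (42.3,0) -> (42.3,3.1) [heading=90, move]
FD 8.6: (42.3,3.1) -> (42.3,11.7) [heading=90, move]
FD 6.6: (42.3,11.7) -> (42.3,18.3) [heading=90, move]
LT 270: heading 90 -> 0
LT 90: heading 0 -> 90
Final: pos=(42.3,18.3), heading=90, 3 segment(s) drawn

Answer: 90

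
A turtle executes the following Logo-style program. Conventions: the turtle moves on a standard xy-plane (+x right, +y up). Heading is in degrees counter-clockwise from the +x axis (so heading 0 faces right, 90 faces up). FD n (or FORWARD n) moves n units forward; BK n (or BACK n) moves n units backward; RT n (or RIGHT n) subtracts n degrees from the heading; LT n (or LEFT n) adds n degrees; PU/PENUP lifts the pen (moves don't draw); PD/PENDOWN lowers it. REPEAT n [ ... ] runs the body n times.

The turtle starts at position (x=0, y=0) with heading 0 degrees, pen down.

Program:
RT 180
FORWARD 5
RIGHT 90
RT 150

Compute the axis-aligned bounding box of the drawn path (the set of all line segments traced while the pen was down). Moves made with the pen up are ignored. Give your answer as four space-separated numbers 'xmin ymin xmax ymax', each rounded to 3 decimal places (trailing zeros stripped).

Answer: -5 0 0 0

Derivation:
Executing turtle program step by step:
Start: pos=(0,0), heading=0, pen down
RT 180: heading 0 -> 180
FD 5: (0,0) -> (-5,0) [heading=180, draw]
RT 90: heading 180 -> 90
RT 150: heading 90 -> 300
Final: pos=(-5,0), heading=300, 1 segment(s) drawn

Segment endpoints: x in {-5, 0}, y in {0, 0}
xmin=-5, ymin=0, xmax=0, ymax=0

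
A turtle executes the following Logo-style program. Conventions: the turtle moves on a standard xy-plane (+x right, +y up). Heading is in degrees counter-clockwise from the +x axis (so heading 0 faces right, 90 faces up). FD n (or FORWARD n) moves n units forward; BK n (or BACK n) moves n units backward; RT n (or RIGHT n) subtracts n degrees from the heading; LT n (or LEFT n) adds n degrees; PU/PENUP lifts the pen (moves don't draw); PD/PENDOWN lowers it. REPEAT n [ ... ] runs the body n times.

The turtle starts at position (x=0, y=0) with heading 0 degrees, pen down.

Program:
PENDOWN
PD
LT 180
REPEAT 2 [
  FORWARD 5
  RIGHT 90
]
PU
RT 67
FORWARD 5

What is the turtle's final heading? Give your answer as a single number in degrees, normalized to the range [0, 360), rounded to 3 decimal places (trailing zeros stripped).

Answer: 293

Derivation:
Executing turtle program step by step:
Start: pos=(0,0), heading=0, pen down
PD: pen down
PD: pen down
LT 180: heading 0 -> 180
REPEAT 2 [
  -- iteration 1/2 --
  FD 5: (0,0) -> (-5,0) [heading=180, draw]
  RT 90: heading 180 -> 90
  -- iteration 2/2 --
  FD 5: (-5,0) -> (-5,5) [heading=90, draw]
  RT 90: heading 90 -> 0
]
PU: pen up
RT 67: heading 0 -> 293
FD 5: (-5,5) -> (-3.046,0.397) [heading=293, move]
Final: pos=(-3.046,0.397), heading=293, 2 segment(s) drawn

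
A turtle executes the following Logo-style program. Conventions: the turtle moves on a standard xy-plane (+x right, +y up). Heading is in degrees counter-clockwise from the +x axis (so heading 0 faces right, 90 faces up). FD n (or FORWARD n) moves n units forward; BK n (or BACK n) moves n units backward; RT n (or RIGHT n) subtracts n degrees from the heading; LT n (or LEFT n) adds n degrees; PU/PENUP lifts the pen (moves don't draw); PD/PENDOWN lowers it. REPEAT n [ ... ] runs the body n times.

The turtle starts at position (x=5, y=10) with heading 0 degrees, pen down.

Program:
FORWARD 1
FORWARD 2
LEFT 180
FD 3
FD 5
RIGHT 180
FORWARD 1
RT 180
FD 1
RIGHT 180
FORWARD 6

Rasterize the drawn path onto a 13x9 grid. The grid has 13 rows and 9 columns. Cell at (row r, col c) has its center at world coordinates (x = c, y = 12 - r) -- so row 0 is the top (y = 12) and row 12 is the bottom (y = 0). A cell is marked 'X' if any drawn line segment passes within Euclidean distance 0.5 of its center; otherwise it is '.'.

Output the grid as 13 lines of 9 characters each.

Answer: .........
.........
XXXXXXXXX
.........
.........
.........
.........
.........
.........
.........
.........
.........
.........

Derivation:
Segment 0: (5,10) -> (6,10)
Segment 1: (6,10) -> (8,10)
Segment 2: (8,10) -> (5,10)
Segment 3: (5,10) -> (0,10)
Segment 4: (0,10) -> (1,10)
Segment 5: (1,10) -> (0,10)
Segment 6: (0,10) -> (6,10)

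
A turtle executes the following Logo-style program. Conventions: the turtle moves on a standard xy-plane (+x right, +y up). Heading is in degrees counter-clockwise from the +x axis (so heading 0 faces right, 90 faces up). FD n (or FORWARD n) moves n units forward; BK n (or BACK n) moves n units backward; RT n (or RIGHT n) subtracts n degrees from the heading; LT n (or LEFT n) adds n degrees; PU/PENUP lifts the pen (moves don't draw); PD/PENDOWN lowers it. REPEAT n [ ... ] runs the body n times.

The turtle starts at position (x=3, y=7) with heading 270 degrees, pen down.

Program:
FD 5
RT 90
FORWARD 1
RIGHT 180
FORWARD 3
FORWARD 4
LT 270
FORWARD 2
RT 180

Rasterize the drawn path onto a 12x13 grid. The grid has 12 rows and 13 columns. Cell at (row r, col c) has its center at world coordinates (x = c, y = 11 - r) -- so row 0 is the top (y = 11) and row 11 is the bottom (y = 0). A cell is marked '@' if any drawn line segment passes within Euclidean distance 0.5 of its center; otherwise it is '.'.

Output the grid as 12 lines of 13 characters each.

Answer: .............
.............
.............
.............
...@.........
...@.........
...@.........
...@.........
...@.........
..@@@@@@@@...
.........@...
.........@...

Derivation:
Segment 0: (3,7) -> (3,2)
Segment 1: (3,2) -> (2,2)
Segment 2: (2,2) -> (5,2)
Segment 3: (5,2) -> (9,2)
Segment 4: (9,2) -> (9,0)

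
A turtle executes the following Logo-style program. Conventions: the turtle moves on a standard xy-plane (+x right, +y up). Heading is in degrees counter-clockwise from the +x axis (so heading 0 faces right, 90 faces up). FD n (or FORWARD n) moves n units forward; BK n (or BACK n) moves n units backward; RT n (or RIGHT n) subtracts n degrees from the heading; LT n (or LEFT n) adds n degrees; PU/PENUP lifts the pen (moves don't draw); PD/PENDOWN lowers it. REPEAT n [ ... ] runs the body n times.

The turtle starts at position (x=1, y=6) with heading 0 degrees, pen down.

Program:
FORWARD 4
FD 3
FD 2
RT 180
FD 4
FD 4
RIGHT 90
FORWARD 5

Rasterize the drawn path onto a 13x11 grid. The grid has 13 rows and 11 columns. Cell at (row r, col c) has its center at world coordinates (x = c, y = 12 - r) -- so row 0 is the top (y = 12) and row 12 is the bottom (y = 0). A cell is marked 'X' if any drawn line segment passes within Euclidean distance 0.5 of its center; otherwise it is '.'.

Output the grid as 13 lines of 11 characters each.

Answer: ...........
..X........
..X........
..X........
..X........
..X........
.XXXXXXXXXX
...........
...........
...........
...........
...........
...........

Derivation:
Segment 0: (1,6) -> (5,6)
Segment 1: (5,6) -> (8,6)
Segment 2: (8,6) -> (10,6)
Segment 3: (10,6) -> (6,6)
Segment 4: (6,6) -> (2,6)
Segment 5: (2,6) -> (2,11)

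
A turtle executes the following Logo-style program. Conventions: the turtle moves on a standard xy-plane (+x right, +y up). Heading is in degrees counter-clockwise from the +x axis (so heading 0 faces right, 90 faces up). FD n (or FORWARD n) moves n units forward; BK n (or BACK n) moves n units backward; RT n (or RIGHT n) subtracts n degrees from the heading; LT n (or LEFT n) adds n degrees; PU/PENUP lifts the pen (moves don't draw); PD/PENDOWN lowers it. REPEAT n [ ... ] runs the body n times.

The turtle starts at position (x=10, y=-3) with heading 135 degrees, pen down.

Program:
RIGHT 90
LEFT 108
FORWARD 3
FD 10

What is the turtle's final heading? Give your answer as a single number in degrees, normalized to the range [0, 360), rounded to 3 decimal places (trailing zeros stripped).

Answer: 153

Derivation:
Executing turtle program step by step:
Start: pos=(10,-3), heading=135, pen down
RT 90: heading 135 -> 45
LT 108: heading 45 -> 153
FD 3: (10,-3) -> (7.327,-1.638) [heading=153, draw]
FD 10: (7.327,-1.638) -> (-1.583,2.902) [heading=153, draw]
Final: pos=(-1.583,2.902), heading=153, 2 segment(s) drawn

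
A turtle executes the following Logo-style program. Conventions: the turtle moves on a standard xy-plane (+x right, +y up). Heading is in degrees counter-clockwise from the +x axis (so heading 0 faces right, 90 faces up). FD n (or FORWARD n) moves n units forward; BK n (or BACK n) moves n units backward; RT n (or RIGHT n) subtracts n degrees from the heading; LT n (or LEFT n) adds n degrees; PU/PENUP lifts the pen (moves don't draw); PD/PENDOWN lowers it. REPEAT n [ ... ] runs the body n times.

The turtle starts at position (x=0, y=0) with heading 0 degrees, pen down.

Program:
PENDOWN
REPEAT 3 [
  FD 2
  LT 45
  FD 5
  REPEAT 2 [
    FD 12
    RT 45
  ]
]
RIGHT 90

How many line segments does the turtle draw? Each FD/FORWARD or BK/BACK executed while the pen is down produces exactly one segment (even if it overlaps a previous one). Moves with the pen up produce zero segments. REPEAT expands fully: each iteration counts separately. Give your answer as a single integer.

Executing turtle program step by step:
Start: pos=(0,0), heading=0, pen down
PD: pen down
REPEAT 3 [
  -- iteration 1/3 --
  FD 2: (0,0) -> (2,0) [heading=0, draw]
  LT 45: heading 0 -> 45
  FD 5: (2,0) -> (5.536,3.536) [heading=45, draw]
  REPEAT 2 [
    -- iteration 1/2 --
    FD 12: (5.536,3.536) -> (14.021,12.021) [heading=45, draw]
    RT 45: heading 45 -> 0
    -- iteration 2/2 --
    FD 12: (14.021,12.021) -> (26.021,12.021) [heading=0, draw]
    RT 45: heading 0 -> 315
  ]
  -- iteration 2/3 --
  FD 2: (26.021,12.021) -> (27.435,10.607) [heading=315, draw]
  LT 45: heading 315 -> 0
  FD 5: (27.435,10.607) -> (32.435,10.607) [heading=0, draw]
  REPEAT 2 [
    -- iteration 1/2 --
    FD 12: (32.435,10.607) -> (44.435,10.607) [heading=0, draw]
    RT 45: heading 0 -> 315
    -- iteration 2/2 --
    FD 12: (44.435,10.607) -> (52.92,2.121) [heading=315, draw]
    RT 45: heading 315 -> 270
  ]
  -- iteration 3/3 --
  FD 2: (52.92,2.121) -> (52.92,0.121) [heading=270, draw]
  LT 45: heading 270 -> 315
  FD 5: (52.92,0.121) -> (56.456,-3.414) [heading=315, draw]
  REPEAT 2 [
    -- iteration 1/2 --
    FD 12: (56.456,-3.414) -> (64.941,-11.899) [heading=315, draw]
    RT 45: heading 315 -> 270
    -- iteration 2/2 --
    FD 12: (64.941,-11.899) -> (64.941,-23.899) [heading=270, draw]
    RT 45: heading 270 -> 225
  ]
]
RT 90: heading 225 -> 135
Final: pos=(64.941,-23.899), heading=135, 12 segment(s) drawn
Segments drawn: 12

Answer: 12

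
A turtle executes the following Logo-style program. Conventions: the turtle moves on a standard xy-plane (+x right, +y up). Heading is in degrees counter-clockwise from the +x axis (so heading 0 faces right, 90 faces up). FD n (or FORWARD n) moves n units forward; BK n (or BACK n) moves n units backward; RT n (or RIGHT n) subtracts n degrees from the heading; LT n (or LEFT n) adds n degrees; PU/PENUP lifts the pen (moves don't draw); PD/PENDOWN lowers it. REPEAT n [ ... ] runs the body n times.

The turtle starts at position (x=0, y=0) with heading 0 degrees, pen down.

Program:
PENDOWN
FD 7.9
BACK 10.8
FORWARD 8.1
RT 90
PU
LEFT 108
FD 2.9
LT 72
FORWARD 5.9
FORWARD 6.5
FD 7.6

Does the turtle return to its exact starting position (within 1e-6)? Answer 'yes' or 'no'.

Executing turtle program step by step:
Start: pos=(0,0), heading=0, pen down
PD: pen down
FD 7.9: (0,0) -> (7.9,0) [heading=0, draw]
BK 10.8: (7.9,0) -> (-2.9,0) [heading=0, draw]
FD 8.1: (-2.9,0) -> (5.2,0) [heading=0, draw]
RT 90: heading 0 -> 270
PU: pen up
LT 108: heading 270 -> 18
FD 2.9: (5.2,0) -> (7.958,0.896) [heading=18, move]
LT 72: heading 18 -> 90
FD 5.9: (7.958,0.896) -> (7.958,6.796) [heading=90, move]
FD 6.5: (7.958,6.796) -> (7.958,13.296) [heading=90, move]
FD 7.6: (7.958,13.296) -> (7.958,20.896) [heading=90, move]
Final: pos=(7.958,20.896), heading=90, 3 segment(s) drawn

Start position: (0, 0)
Final position: (7.958, 20.896)
Distance = 22.36; >= 1e-6 -> NOT closed

Answer: no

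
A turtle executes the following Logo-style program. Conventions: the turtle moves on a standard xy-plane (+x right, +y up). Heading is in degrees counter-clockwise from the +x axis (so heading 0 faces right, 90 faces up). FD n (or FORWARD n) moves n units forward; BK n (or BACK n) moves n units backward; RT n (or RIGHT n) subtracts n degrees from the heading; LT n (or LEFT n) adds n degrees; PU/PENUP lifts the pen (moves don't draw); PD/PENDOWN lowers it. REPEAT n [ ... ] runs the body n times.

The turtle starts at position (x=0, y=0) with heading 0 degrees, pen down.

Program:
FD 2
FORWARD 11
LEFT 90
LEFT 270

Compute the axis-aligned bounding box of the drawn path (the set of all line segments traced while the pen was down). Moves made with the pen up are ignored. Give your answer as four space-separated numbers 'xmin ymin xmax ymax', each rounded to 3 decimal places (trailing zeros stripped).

Executing turtle program step by step:
Start: pos=(0,0), heading=0, pen down
FD 2: (0,0) -> (2,0) [heading=0, draw]
FD 11: (2,0) -> (13,0) [heading=0, draw]
LT 90: heading 0 -> 90
LT 270: heading 90 -> 0
Final: pos=(13,0), heading=0, 2 segment(s) drawn

Segment endpoints: x in {0, 2, 13}, y in {0}
xmin=0, ymin=0, xmax=13, ymax=0

Answer: 0 0 13 0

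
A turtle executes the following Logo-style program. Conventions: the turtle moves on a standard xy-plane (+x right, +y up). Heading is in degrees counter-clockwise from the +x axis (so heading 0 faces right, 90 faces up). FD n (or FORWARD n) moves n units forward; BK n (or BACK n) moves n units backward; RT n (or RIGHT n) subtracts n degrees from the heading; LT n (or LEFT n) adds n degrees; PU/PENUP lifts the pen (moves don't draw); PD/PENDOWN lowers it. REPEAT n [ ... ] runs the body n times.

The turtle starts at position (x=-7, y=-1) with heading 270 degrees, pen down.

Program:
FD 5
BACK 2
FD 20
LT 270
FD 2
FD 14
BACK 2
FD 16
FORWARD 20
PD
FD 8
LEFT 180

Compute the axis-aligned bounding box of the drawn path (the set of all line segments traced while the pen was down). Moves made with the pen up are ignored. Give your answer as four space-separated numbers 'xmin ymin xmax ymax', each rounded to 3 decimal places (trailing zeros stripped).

Answer: -65 -24 -7 -1

Derivation:
Executing turtle program step by step:
Start: pos=(-7,-1), heading=270, pen down
FD 5: (-7,-1) -> (-7,-6) [heading=270, draw]
BK 2: (-7,-6) -> (-7,-4) [heading=270, draw]
FD 20: (-7,-4) -> (-7,-24) [heading=270, draw]
LT 270: heading 270 -> 180
FD 2: (-7,-24) -> (-9,-24) [heading=180, draw]
FD 14: (-9,-24) -> (-23,-24) [heading=180, draw]
BK 2: (-23,-24) -> (-21,-24) [heading=180, draw]
FD 16: (-21,-24) -> (-37,-24) [heading=180, draw]
FD 20: (-37,-24) -> (-57,-24) [heading=180, draw]
PD: pen down
FD 8: (-57,-24) -> (-65,-24) [heading=180, draw]
LT 180: heading 180 -> 0
Final: pos=(-65,-24), heading=0, 9 segment(s) drawn

Segment endpoints: x in {-65, -57, -37, -23, -21, -9, -7, -7, -7}, y in {-24, -24, -24, -24, -24, -6, -4, -1}
xmin=-65, ymin=-24, xmax=-7, ymax=-1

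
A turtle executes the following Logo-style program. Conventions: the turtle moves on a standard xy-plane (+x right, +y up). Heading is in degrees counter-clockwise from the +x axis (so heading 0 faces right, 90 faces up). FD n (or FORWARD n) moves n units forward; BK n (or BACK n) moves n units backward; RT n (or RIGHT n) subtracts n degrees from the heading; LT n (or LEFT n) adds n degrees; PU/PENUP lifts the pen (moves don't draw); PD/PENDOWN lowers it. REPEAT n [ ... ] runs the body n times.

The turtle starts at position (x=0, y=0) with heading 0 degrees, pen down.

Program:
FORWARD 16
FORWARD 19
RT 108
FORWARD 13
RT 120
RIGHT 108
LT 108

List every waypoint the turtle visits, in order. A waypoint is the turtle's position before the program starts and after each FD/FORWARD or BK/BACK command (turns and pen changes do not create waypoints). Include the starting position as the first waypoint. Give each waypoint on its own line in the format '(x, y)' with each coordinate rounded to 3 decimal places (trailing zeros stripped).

Executing turtle program step by step:
Start: pos=(0,0), heading=0, pen down
FD 16: (0,0) -> (16,0) [heading=0, draw]
FD 19: (16,0) -> (35,0) [heading=0, draw]
RT 108: heading 0 -> 252
FD 13: (35,0) -> (30.983,-12.364) [heading=252, draw]
RT 120: heading 252 -> 132
RT 108: heading 132 -> 24
LT 108: heading 24 -> 132
Final: pos=(30.983,-12.364), heading=132, 3 segment(s) drawn
Waypoints (4 total):
(0, 0)
(16, 0)
(35, 0)
(30.983, -12.364)

Answer: (0, 0)
(16, 0)
(35, 0)
(30.983, -12.364)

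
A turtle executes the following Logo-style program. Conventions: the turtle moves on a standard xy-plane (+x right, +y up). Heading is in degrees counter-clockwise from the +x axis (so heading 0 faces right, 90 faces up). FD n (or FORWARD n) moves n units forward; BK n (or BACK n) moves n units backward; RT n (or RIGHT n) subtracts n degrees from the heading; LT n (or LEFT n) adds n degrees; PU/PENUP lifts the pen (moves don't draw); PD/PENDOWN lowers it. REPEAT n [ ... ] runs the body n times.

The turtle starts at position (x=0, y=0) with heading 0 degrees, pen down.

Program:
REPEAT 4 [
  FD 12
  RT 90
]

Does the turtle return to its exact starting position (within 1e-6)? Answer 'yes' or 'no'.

Answer: yes

Derivation:
Executing turtle program step by step:
Start: pos=(0,0), heading=0, pen down
REPEAT 4 [
  -- iteration 1/4 --
  FD 12: (0,0) -> (12,0) [heading=0, draw]
  RT 90: heading 0 -> 270
  -- iteration 2/4 --
  FD 12: (12,0) -> (12,-12) [heading=270, draw]
  RT 90: heading 270 -> 180
  -- iteration 3/4 --
  FD 12: (12,-12) -> (0,-12) [heading=180, draw]
  RT 90: heading 180 -> 90
  -- iteration 4/4 --
  FD 12: (0,-12) -> (0,0) [heading=90, draw]
  RT 90: heading 90 -> 0
]
Final: pos=(0,0), heading=0, 4 segment(s) drawn

Start position: (0, 0)
Final position: (0, 0)
Distance = 0; < 1e-6 -> CLOSED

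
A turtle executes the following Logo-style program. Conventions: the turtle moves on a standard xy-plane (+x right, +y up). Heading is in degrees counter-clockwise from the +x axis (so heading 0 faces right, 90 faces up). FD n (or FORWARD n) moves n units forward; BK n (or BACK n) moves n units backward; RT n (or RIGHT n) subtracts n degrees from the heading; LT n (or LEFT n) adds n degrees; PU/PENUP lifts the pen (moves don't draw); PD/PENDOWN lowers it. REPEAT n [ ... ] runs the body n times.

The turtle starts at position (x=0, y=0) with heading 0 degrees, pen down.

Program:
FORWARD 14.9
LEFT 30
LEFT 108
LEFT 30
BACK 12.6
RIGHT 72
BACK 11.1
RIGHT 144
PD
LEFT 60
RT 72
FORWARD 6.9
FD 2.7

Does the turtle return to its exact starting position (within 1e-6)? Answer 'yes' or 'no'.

Answer: no

Derivation:
Executing turtle program step by step:
Start: pos=(0,0), heading=0, pen down
FD 14.9: (0,0) -> (14.9,0) [heading=0, draw]
LT 30: heading 0 -> 30
LT 108: heading 30 -> 138
LT 30: heading 138 -> 168
BK 12.6: (14.9,0) -> (27.225,-2.62) [heading=168, draw]
RT 72: heading 168 -> 96
BK 11.1: (27.225,-2.62) -> (28.385,-13.659) [heading=96, draw]
RT 144: heading 96 -> 312
PD: pen down
LT 60: heading 312 -> 12
RT 72: heading 12 -> 300
FD 6.9: (28.385,-13.659) -> (31.835,-19.634) [heading=300, draw]
FD 2.7: (31.835,-19.634) -> (33.185,-21.973) [heading=300, draw]
Final: pos=(33.185,-21.973), heading=300, 5 segment(s) drawn

Start position: (0, 0)
Final position: (33.185, -21.973)
Distance = 39.8; >= 1e-6 -> NOT closed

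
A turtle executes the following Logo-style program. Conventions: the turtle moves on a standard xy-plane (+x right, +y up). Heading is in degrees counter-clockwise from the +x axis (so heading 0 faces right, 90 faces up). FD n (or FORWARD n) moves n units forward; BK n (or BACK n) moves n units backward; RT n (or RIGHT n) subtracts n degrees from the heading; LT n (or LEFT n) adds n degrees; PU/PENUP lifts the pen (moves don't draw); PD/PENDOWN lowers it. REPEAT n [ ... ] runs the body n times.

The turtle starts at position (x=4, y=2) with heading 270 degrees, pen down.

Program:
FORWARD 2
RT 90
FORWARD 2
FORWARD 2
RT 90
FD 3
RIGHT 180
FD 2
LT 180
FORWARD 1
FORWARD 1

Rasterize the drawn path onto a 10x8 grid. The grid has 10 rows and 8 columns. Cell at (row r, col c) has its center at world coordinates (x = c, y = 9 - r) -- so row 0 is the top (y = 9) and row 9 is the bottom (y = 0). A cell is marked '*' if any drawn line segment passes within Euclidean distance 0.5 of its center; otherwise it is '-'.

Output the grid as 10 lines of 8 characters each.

Answer: --------
--------
--------
--------
--------
--------
*-------
*---*---
*---*---
*****---

Derivation:
Segment 0: (4,2) -> (4,0)
Segment 1: (4,0) -> (2,0)
Segment 2: (2,0) -> (-0,0)
Segment 3: (-0,0) -> (-0,3)
Segment 4: (-0,3) -> (-0,1)
Segment 5: (-0,1) -> (-0,2)
Segment 6: (-0,2) -> (-0,3)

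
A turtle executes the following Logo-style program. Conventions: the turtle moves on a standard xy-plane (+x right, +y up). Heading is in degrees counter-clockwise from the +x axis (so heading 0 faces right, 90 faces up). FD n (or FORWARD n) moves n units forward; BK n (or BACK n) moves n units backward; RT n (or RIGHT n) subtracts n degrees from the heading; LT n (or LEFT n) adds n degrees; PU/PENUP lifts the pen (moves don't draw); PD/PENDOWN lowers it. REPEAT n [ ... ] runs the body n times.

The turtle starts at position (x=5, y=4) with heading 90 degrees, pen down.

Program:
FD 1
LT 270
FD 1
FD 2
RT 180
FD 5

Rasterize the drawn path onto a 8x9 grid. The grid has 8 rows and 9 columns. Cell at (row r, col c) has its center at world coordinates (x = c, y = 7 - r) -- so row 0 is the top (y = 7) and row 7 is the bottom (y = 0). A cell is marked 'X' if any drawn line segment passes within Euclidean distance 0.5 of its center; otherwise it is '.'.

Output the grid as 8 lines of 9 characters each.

Answer: .........
.........
...XXXXXX
.....X...
.........
.........
.........
.........

Derivation:
Segment 0: (5,4) -> (5,5)
Segment 1: (5,5) -> (6,5)
Segment 2: (6,5) -> (8,5)
Segment 3: (8,5) -> (3,5)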